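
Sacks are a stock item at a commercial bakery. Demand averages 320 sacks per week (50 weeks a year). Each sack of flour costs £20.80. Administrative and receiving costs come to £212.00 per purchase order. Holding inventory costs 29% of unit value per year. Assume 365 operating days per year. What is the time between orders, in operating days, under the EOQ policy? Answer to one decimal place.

T ≈ 24.2 days

Annual demand D = 320 × 50 = 16,000.
Holding cost H = 0.29 × £20.80 = £6.0320 per unit per year.
EOQ = √(2DS/H) = √(2 × 16,000 × 212 / 6.032) ≈ 1060.50.
Cycle time = Q*/D × 365 = 1060.50 / 16,000 × 365 ≈ 24.193 days.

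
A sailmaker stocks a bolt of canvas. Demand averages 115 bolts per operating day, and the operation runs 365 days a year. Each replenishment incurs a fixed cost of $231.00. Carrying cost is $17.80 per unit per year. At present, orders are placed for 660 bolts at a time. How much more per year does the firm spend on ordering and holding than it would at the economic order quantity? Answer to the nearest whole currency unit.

Annual demand D = 115 × 365 = 41,975.
EOQ = √(2DS/H) = √(2 × 41,975 × 231 / 17.8) ≈ 1043.77.
Cost at Q* = (D/Q*)S + (Q*/2)H = √(2DSH) ≈ $18,579.17.
Cost at Q = 660: (41,975/660)×231 + (660/2)×17.8 = $14,691.25 + $5,874.00 = $20,565.25.
Excess = $20,565.25 − $18,579.17 = $1,986.08.

Extra cost ≈ $1,986 per year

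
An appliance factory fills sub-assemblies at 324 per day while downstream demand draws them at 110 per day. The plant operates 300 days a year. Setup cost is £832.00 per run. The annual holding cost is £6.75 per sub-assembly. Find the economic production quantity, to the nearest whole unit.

Annual demand D = 110 × 300 = 33,000.
Production build-up factor (1 − d/p) = 1 − 110/324 = 0.6605.
Q* = √(2DS / (H(1 − d/p))) = √(2 × 33,000 × 832 / (6.75 × 0.6605)).
= √(54,912,000 / 4.4583) ≈ 3509.517.

Q* ≈ 3,510 sub-assemblies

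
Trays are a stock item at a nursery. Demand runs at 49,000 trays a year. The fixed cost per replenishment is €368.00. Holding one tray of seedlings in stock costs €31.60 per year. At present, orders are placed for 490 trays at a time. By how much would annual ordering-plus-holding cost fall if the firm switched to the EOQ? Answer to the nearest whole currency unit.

EOQ = √(2DS/H) = √(2 × 49,000 × 368 / 31.6) ≈ 1068.30.
Cost at Q* = (D/Q*)S + (Q*/2)H = √(2DSH) ≈ €33,758.29.
Cost at Q = 490: (49,000/490)×368 + (490/2)×31.6 = €36,800.00 + €7,742.00 = €44,542.00.
Excess = €44,542.00 − €33,758.29 = €10,783.71.

Extra cost ≈ €10,784 per year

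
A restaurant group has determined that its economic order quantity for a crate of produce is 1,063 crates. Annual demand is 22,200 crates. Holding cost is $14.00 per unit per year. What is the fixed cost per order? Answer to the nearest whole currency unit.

S ≈ $356

Invert the EOQ relation Q*² = 2DS/H.
From Q* = √(2DS/H): S = Q*²H / (2D) = 1,063² × 14 / (2 × 22,200) = 356.2965.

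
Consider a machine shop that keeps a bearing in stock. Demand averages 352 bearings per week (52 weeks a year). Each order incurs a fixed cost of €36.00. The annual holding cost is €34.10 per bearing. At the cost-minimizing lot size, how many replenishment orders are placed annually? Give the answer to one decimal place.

N ≈ 93.1 orders per year

Annual demand D = 352 × 52 = 18,304.
Q* = √(2DS/H) = √(2 × 18,304 × 36 / 34.1) ≈ 196.59.
Orders per year = D / Q* = 18,304 / 196.59 ≈ 93.107.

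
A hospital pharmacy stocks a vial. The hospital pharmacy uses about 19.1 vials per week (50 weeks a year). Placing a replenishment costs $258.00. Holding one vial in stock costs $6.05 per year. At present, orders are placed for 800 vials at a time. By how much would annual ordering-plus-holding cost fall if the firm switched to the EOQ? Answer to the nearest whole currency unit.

Extra cost ≈ $1,001 per year

Annual demand D = 19.1 × 50 = 955.
EOQ = √(2DS/H) = √(2 × 955 × 258 / 6.05) ≈ 285.40.
Cost at Q* = (D/Q*)S + (Q*/2)H = √(2DSH) ≈ $1,726.65.
Cost at Q = 800: (955/800)×258 + (800/2)×6.05 = $307.99 + $2,420.00 = $2,727.99.
Excess = $2,727.99 − $1,726.65 = $1,001.34.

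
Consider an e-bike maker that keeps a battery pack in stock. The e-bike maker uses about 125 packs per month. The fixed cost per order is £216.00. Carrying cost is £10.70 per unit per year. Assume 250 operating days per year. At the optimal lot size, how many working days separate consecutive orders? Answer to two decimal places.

Annual demand D = 125 × 12 = 1,500.
The optimal lot size = √(2DS/H) = √(2 × 1,500 × 216 / 10.7) ≈ 246.09.
Cycle time = Q*/D × 250 = 246.09 / 1,500 × 250 ≈ 41.015 days.

T ≈ 41.02 days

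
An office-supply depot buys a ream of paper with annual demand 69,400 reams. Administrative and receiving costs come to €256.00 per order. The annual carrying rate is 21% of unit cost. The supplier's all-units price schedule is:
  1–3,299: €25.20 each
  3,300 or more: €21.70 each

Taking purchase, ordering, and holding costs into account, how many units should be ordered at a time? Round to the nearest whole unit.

Q* ≈ 3,300 reams

Holding cost per unit per year at price C is H = 0.21·C.
Candidates are each tier's EOQ (if it falls in that tier) and each price-break quantity.
EOQ at €25.20 = 2591.2 (feasible in tier 1): TC = 69,400×€25.20 + (69,400/2591.2)×256 + (2591.2/2)×0.21×€25.20 = €1,762,592.75.
EOQ at €21.70 = 2792.4 < 3300, so use break Q=3300: TC = 69,400×€21.70 + (69,400/3300.0)×256 + (3300.0/2)×0.21×€21.70 = €1,518,882.81.
Lowest total cost is €1,518,882.81 at Q = 3300.0.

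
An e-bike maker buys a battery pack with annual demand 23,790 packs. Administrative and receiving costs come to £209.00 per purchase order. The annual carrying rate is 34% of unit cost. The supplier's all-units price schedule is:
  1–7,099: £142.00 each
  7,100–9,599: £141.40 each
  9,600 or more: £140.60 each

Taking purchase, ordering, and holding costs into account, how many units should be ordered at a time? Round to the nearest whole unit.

Holding cost per unit per year at price C is H = 0.34·C.
For each price level, check whether its EOQ is feasible; otherwise the best quantity at that price is the breakpoint.
EOQ at £142.00 = 453.8 (feasible in tier 1): TC = 23,790×£142.00 + (23,790/453.8)×209 + (453.8/2)×0.34×£142.00 = £3,400,091.34.
EOQ at £141.40 = 454.8 < 7100, so use break Q=7100: TC = 23,790×£141.40 + (23,790/7100.0)×209 + (7100.0/2)×0.34×£141.40 = £3,535,276.10.
EOQ at £140.60 = 456.1 < 9600, so use break Q=9600: TC = 23,790×£140.60 + (23,790/9600.0)×209 + (9600.0/2)×0.34×£140.60 = £3,574,851.13.
Lowest total cost is £3,400,091.34 at Q = 453.8.

Q* ≈ 454 packs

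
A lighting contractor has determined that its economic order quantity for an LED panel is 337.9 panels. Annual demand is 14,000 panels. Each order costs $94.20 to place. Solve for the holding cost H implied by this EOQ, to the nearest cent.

The basic EOQ model gives Q* = √(2DS/H); rearrange for the unknown.
From Q* = √(2DS/H): H = 2DS / Q*² = 2 × 14,000 × 94.2 / 337.9² = 23.1011.

H ≈ $23.10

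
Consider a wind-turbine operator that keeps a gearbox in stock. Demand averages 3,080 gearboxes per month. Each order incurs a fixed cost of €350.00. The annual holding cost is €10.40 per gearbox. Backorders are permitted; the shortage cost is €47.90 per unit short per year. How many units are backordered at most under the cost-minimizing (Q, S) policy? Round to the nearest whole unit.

Annual demand D = 3,080 × 12 = 36,960.
With planned backorders, Q* = √(2DS/H) · √((H+B)/B).
√(2DS/H) = √(2 × 36,960 × 350 / 10.4) = 1577.242.
√((H+B)/B) = √((10.4+47.9)/47.9) = 1.1032.
Q* ≈ 1740.063.
S* = Q* · H/(H+B) = 1740.063 × 10.4/58.3 ≈ 310.406.

S* ≈ 310 gearboxes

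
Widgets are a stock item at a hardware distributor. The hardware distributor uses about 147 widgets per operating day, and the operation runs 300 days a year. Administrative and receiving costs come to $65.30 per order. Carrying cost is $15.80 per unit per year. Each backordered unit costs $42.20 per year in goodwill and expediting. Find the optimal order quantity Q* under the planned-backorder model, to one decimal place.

Annual demand D = 147 × 300 = 44,100.
With planned backorders, Q* = √(2DS/H) · √((H+B)/B).
√(2DS/H) = √(2 × 44,100 × 65.3 / 15.8) = 603.757.
√((H+B)/B) = √((15.8+42.2)/42.2) = 1.1724.
Q* ≈ 707.816.

Q* ≈ 707.8 widgets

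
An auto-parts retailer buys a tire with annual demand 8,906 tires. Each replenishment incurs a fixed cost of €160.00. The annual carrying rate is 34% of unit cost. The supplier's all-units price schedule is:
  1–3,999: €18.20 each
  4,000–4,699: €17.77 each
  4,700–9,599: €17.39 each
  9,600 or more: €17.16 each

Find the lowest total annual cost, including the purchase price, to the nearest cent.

TC* ≈ €166,288.64

Holding cost per unit per year at price C is H = 0.34·C.
Candidates are each tier's EOQ (if it falls in that tier) and each price-break quantity.
EOQ at €18.20 = 678.6 (feasible in tier 1): TC = 8,906×€18.20 + (8,906/678.6)×160 + (678.6/2)×0.34×€18.20 = €166,288.64.
EOQ at €17.77 = 686.8 < 4000, so use break Q=4000: TC = 8,906×€17.77 + (8,906/4000.0)×160 + (4000.0/2)×0.34×€17.77 = €170,699.46.
EOQ at €17.39 = 694.3 < 4700, so use break Q=4700: TC = 8,906×€17.39 + (8,906/4700.0)×160 + (4700.0/2)×0.34×€17.39 = €169,073.13.
EOQ at €17.16 = 698.9 < 9600, so use break Q=9600: TC = 8,906×€17.16 + (8,906/9600.0)×160 + (9600.0/2)×0.34×€17.16 = €180,980.51.
Lowest total cost among the candidates is at Q = 678.6.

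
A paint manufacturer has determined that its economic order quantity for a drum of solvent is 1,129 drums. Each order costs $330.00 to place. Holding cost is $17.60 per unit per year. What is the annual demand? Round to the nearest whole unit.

The basic EOQ model gives Q* = √(2DS/H); rearrange for the unknown.
From Q* = √(2DS/H): D = Q*²H / (2S) = 1,129² × 17.6 / (2 × 330) = 33990.427.

D ≈ 33,990 drums per year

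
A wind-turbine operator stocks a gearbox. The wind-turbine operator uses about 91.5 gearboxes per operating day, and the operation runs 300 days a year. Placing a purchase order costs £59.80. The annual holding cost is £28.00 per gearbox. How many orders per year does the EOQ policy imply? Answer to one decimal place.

N ≈ 80.2 orders per year

Annual demand D = 91.5 × 300 = 27,450.
Q* = √(2DS/H) = √(2 × 27,450 × 59.8 / 28) ≈ 342.42.
Orders per year = D / Q* = 27,450 / 342.42 ≈ 80.165.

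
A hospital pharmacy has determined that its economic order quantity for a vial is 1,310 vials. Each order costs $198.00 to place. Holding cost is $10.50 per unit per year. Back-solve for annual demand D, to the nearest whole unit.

D ≈ 45,503 vials per year

Squaring Q* = √(2DS/H) gives Q*² = 2DS/H.
From Q* = √(2DS/H): D = Q*²H / (2S) = 1,310² × 10.5 / (2 × 198) = 45502.652.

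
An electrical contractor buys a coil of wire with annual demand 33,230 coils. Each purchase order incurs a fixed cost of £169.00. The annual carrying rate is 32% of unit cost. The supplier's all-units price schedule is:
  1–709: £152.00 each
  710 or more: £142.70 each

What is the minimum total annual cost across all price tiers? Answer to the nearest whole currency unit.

TC* ≈ £4,766,041

Holding cost per unit per year at price C is H = 0.32·C.
Candidates are each tier's EOQ (if it falls in that tier) and each price-break quantity.
EOQ at £152.00 = 480.5 (feasible in tier 1): TC = 33,230×£152.00 + (33,230/480.5)×169 + (480.5/2)×0.32×£152.00 = £5,074,333.31.
EOQ at £142.70 = 495.9 < 710, so use break Q=710: TC = 33,230×£142.70 + (33,230/710.0)×169 + (710.0/2)×0.32×£142.70 = £4,766,041.40.
Lowest total cost among the candidates is at Q = 710.0.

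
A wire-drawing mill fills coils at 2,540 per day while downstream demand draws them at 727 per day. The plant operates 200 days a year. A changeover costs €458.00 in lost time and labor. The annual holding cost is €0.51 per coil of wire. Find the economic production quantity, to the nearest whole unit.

Annual demand D = 727 × 200 = 145,400.
Production build-up factor (1 − d/p) = 1 − 727/2,540 = 0.7138.
Q* = √(2DS / (H(1 − d/p))) = √(2 × 145,400 × 458 / (0.51 × 0.7138)).
= √(133,186,400 / 0.364) ≈ 19127.702.

Q* ≈ 19,128 coils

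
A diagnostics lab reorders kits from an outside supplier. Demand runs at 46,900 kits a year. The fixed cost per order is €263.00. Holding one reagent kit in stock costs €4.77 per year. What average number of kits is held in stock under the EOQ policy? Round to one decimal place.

The optimal lot size = √(2DS/H) = √(2 × 46,900 × 263 / 4.77) ≈ 2274.16.
Average inventory = Q*/2 ≈ 2274.16 / 2 = 1137.078.

Average inventory ≈ 1,137.1 kits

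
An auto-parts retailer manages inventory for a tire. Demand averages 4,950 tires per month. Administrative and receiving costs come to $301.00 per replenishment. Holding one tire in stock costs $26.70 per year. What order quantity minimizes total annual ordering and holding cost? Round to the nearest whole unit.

Annual demand D = 4,950 × 12 = 59,400.
EOQ = √(2DS / H) = √(2 × 59,400 × 301 / 26.7).
= √(35,758,800 / 26.7) = √1,339,280.8989 ≈ 1157.273.

Q* ≈ 1,157 tires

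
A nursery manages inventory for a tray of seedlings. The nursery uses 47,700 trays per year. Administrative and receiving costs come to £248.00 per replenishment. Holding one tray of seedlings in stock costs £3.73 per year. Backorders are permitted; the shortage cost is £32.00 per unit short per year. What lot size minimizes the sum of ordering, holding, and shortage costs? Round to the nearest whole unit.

Q* ≈ 2,661 trays

With planned backorders, Q* = √(2DS/H) · √((H+B)/B).
√(2DS/H) = √(2 × 47,700 × 248 / 3.73) = 2518.521.
√((H+B)/B) = √((3.73+32)/32) = 1.0567.
Q* ≈ 2661.259.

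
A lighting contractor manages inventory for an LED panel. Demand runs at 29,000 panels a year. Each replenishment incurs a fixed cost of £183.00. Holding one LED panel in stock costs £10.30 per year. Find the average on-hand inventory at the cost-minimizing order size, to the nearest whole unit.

Average inventory ≈ 508 panels

The optimal lot size = √(2DS/H) = √(2 × 29,000 × 183 / 10.3) ≈ 1015.13.
Average inventory = Q*/2 ≈ 1015.13 / 2 = 507.564.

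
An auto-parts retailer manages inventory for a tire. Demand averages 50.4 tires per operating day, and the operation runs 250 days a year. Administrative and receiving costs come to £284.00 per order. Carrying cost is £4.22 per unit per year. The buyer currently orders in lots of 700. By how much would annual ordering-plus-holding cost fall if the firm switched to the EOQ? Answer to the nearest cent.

Extra cost ≈ £1,093.39 per year

Annual demand D = 50.4 × 250 = 12,600.
EOQ = √(2DS/H) = √(2 × 12,600 × 284 / 4.22) ≈ 1302.28.
Cost at Q* = (D/Q*)S + (Q*/2)H = √(2DSH) ≈ £5,495.61.
Cost at Q = 700: (12,600/700)×284 + (700/2)×4.22 = £5,112.00 + £1,477.00 = £6,589.00.
Excess = £6,589.00 − £5,495.61 = £1,093.39.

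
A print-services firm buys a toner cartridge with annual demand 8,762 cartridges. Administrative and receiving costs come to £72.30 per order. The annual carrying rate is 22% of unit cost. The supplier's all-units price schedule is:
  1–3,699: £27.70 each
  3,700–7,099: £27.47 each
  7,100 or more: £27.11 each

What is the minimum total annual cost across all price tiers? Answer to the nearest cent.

Holding cost per unit per year at price C is H = 0.22·C.
Evaluate total cost at each tier's feasible EOQ or, if the EOQ is below the tier, at the tier's minimum quantity.
EOQ at £27.70 = 456.0 (feasible in tier 1): TC = 8,762×£27.70 + (8,762/456.0)×72.3 + (456.0/2)×0.22×£27.70 = £245,486.07.
EOQ at £27.47 = 457.9 < 3700, so use break Q=3700: TC = 8,762×£27.47 + (8,762/3700.0)×72.3 + (3700.0/2)×0.22×£27.47 = £252,043.64.
EOQ at £27.11 = 460.9 < 7100, so use break Q=7100: TC = 8,762×£27.11 + (8,762/7100.0)×72.3 + (7100.0/2)×0.22×£27.11 = £258,799.95.
Lowest total cost among the candidates is at Q = 456.0.

TC* ≈ £245,486.07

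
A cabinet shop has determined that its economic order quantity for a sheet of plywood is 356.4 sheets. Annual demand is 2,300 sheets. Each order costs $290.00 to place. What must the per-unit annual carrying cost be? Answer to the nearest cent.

The basic EOQ model gives Q* = √(2DS/H); rearrange for the unknown.
From Q* = √(2DS/H): H = 2DS / Q*² = 2 × 2,300 × 290 / 356.4² = 10.5022.

H ≈ $10.50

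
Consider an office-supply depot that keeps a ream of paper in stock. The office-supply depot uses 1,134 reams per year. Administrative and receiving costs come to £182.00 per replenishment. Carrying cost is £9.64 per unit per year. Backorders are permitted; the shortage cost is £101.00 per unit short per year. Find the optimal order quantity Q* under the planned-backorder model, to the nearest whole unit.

With planned backorders, Q* = √(2DS/H) · √((H+B)/B).
√(2DS/H) = √(2 × 1,134 × 182 / 9.64) = 206.928.
√((H+B)/B) = √((9.64+101)/101) = 1.0466.
Q* ≈ 216.578.

Q* ≈ 217 reams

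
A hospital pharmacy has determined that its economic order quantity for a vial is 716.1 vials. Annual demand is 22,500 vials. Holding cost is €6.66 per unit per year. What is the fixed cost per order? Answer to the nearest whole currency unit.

Squaring Q* = √(2DS/H) gives Q*² = 2DS/H.
From Q* = √(2DS/H): S = Q*²H / (2D) = 716.1² × 6.66 / (2 × 22,500) = 75.8943.

S ≈ €76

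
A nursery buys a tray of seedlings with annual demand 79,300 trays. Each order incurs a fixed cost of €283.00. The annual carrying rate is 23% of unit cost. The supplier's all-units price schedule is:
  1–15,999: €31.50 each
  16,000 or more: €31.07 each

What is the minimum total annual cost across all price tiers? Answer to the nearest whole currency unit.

TC* ≈ €2,515,983

Holding cost per unit per year at price C is H = 0.23·C.
Candidates are each tier's EOQ (if it falls in that tier) and each price-break quantity.
EOQ at €31.50 = 2489.0 (feasible in tier 1): TC = 79,300×€31.50 + (79,300/2489.0)×283 + (2489.0/2)×0.23×€31.50 = €2,515,982.83.
EOQ at €31.07 = 2506.2 < 16000, so use break Q=16000: TC = 79,300×€31.07 + (79,300/16000.0)×283 + (16000.0/2)×0.23×€31.07 = €2,522,422.42.
Lowest total cost among the candidates is at Q = 2489.0.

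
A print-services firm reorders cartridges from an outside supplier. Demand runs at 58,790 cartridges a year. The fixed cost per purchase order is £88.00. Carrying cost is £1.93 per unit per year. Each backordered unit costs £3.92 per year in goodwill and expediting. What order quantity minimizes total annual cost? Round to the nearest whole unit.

Q* ≈ 2,829 cartridges

With planned backorders, Q* = √(2DS/H) · √((H+B)/B).
√(2DS/H) = √(2 × 58,790 × 88 / 1.93) = 2315.418.
√((H+B)/B) = √((1.93+3.92)/3.92) = 1.2216.
Q* ≈ 2828.553.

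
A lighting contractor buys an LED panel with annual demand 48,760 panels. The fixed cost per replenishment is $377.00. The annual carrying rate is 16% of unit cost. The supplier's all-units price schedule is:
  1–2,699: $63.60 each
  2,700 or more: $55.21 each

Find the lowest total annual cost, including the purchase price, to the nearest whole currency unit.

TC* ≈ $2,710,773

Holding cost per unit per year at price C is H = 0.16·C.
Evaluate total cost at each tier's feasible EOQ or, if the EOQ is below the tier, at the tier's minimum quantity.
EOQ at $63.60 = 1900.8 (feasible in tier 1): TC = 48,760×$63.60 + (48,760/1900.8)×377 + (1900.8/2)×0.16×$63.60 = $3,120,478.21.
EOQ at $55.21 = 2040.1 < 2700, so use break Q=2700: TC = 48,760×$55.21 + (48,760/2700.0)×377 + (2700.0/2)×0.16×$55.21 = $2,710,773.30.
Lowest total cost among the candidates is at Q = 2700.0.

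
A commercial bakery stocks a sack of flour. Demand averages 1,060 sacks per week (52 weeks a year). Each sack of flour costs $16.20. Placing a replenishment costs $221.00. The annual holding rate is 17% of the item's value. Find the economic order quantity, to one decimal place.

Annual demand D = 1,060 × 52 = 55,120.
Holding cost H = 0.17 × $16.20 = $2.7540 per unit per year.
EOQ = √(2DS / H) = √(2 × 55,120 × 221 / 2.754).
= √(24,363,040 / 2.754) = √8,846,419.7531 ≈ 2974.293.

Q* ≈ 2,974.3 sacks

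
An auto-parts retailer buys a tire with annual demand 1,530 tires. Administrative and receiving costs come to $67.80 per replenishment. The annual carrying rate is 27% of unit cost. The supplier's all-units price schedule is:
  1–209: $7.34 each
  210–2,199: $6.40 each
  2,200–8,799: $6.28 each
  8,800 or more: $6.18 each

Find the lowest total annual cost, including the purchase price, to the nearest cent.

TC* ≈ $10,390.75

Holding cost per unit per year at price C is H = 0.27·C.
Candidates are each tier's EOQ (if it falls in that tier) and each price-break quantity.
Tier 1 ($7.34): EOQ = 323.6 exceeds tier's upper bound 209, so this tier is dominated.
EOQ at $6.40 = 346.5 (feasible in tier 2): TC = 1,530×$6.40 + (1,530/346.5)×67.8 + (346.5/2)×0.27×$6.40 = $10,390.75.
EOQ at $6.28 = 349.8 < 2200, so use break Q=2200: TC = 1,530×$6.28 + (1,530/2200.0)×67.8 + (2200.0/2)×0.27×$6.28 = $11,520.71.
EOQ at $6.18 = 352.6 < 8800, so use break Q=8800: TC = 1,530×$6.18 + (1,530/8800.0)×67.8 + (8800.0/2)×0.27×$6.18 = $16,809.03.
Lowest total cost among the candidates is at Q = 346.5.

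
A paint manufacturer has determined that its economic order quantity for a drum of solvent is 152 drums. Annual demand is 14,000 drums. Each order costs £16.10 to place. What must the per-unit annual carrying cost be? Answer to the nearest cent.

H ≈ £19.51

Invert the EOQ relation Q*² = 2DS/H.
From Q* = √(2DS/H): H = 2DS / Q*² = 2 × 14,000 × 16.1 / 152² = 19.5118.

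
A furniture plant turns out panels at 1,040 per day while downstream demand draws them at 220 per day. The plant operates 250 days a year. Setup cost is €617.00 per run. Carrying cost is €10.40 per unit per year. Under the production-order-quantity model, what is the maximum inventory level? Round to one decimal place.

Annual demand D = 220 × 250 = 55,000.
Production build-up factor (1 − d/p) = 1 − 220/1,040 = 0.7885.
Q* = √(2DS / (H(1 − d/p))) = √(2 × 55,000 × 617 / (10.4 × 0.7885)).
= √(67,870,000 / 8.2) ≈ 2876.948.
Maximum inventory = Q*(1 − d/p) = 2876.948 × 0.7885 ≈ 2268.363.

I_max ≈ 2,268.4 panels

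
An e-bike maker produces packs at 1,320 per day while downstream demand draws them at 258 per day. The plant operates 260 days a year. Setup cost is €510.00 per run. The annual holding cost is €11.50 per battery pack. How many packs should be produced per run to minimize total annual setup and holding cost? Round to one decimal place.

Annual demand D = 258 × 260 = 67,080.
Production build-up factor (1 − d/p) = 1 − 258/1,320 = 0.8045.
Q* = √(2DS / (H(1 − d/p))) = √(2 × 67,080 × 510 / (11.5 × 0.8045)).
= √(68,421,600 / 9.2523) ≈ 2719.396.

Q* ≈ 2,719.4 packs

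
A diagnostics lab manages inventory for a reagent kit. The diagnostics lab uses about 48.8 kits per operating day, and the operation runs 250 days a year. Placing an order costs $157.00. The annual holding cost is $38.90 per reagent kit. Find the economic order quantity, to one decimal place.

Q* ≈ 313.8 kits

Annual demand D = 48.8 × 250 = 12,200.
EOQ = √(2DS / H) = √(2 × 12,200 × 157 / 38.9).
= √(3,830,800 / 38.9) = √98,478.1491 ≈ 313.812.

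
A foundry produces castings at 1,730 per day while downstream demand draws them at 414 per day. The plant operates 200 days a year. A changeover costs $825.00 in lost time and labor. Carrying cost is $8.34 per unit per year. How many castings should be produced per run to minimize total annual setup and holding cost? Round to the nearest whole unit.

Annual demand D = 414 × 200 = 82,800.
Production build-up factor (1 − d/p) = 1 − 414/1,730 = 0.7607.
Q* = √(2DS / (H(1 − d/p))) = √(2 × 82,800 × 825 / (8.34 × 0.7607)).
= √(136,620,000 / 6.3442) ≈ 4640.547.

Q* ≈ 4,641 castings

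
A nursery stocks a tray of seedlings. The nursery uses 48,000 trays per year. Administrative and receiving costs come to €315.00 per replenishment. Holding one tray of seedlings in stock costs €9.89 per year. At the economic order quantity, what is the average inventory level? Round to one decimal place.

Average inventory ≈ 874.3 trays

Q* = √(2DS/H) = √(2 × 48,000 × 315 / 9.89) ≈ 1748.61.
Average inventory = Q*/2 ≈ 1748.61 / 2 = 874.305.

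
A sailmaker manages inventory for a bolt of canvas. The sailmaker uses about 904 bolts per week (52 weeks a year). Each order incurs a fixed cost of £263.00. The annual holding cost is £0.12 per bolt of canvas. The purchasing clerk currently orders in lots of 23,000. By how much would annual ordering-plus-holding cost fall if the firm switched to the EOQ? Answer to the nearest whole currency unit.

Annual demand D = 904 × 52 = 47,008.
EOQ = √(2DS/H) = √(2 × 47,008 × 263 / 0.12) ≈ 14354.50.
Cost at Q* = (D/Q*)S + (Q*/2)H = √(2DSH) ≈ £1,722.54.
Cost at Q = 23,000: (47,008/23,000)×263 + (23,000/2)×0.12 = £537.53 + £1,380.00 = £1,917.53.
Excess = £1,917.53 − £1,722.54 = £194.99.

Extra cost ≈ £195 per year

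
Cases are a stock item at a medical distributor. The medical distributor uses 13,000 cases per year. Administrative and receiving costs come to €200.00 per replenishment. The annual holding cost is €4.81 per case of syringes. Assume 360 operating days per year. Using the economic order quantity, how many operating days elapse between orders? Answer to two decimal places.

Q* = √(2DS/H) = √(2 × 13,000 × 200 / 4.81) ≈ 1039.75.
Cycle time = Q*/D × 360 = 1039.75 / 13,000 × 360 ≈ 28.793 days.

T ≈ 28.79 days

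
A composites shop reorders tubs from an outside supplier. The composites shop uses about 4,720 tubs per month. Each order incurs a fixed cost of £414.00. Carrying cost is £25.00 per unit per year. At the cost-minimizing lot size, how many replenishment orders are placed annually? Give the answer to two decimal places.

Annual demand D = 4,720 × 12 = 56,640.
Q* = √(2DS/H) = √(2 × 56,640 × 414 / 25) ≈ 1369.64.
Orders per year = D / Q* = 56,640 / 1369.64 ≈ 41.354.

N ≈ 41.35 orders per year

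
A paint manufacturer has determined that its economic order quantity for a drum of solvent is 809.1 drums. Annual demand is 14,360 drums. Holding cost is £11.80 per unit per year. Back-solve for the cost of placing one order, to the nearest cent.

The basic EOQ model gives Q* = √(2DS/H); rearrange for the unknown.
From Q* = √(2DS/H): S = Q*²H / (2D) = 809.1² × 11.8 / (2 × 14,360) = 268.9688.

S ≈ £268.97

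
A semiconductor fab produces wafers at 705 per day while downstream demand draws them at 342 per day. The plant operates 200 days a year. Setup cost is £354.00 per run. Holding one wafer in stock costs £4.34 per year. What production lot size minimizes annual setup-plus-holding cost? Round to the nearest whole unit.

Q* ≈ 4,655 wafers

Annual demand D = 342 × 200 = 68,400.
Production build-up factor (1 − d/p) = 1 − 342/705 = 0.5149.
Q* = √(2DS / (H(1 − d/p))) = √(2 × 68,400 × 354 / (4.34 × 0.5149)).
= √(48,427,200 / 2.2346) ≈ 4655.229.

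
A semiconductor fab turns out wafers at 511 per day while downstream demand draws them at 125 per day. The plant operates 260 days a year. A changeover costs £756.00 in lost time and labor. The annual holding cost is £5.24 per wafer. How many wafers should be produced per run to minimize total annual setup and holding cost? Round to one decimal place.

Q* ≈ 3,523.5 wafers

Annual demand D = 125 × 260 = 32,500.
Production build-up factor (1 − d/p) = 1 − 125/511 = 0.7554.
Q* = √(2DS / (H(1 − d/p))) = √(2 × 32,500 × 756 / (5.24 × 0.7554)).
= √(49,140,000 / 3.9582) ≈ 3523.455.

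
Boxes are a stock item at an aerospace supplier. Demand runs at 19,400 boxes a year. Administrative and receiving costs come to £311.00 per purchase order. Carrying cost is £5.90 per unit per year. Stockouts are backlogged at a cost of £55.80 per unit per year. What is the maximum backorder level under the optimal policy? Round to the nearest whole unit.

With planned backorders, Q* = √(2DS/H) · √((H+B)/B).
√(2DS/H) = √(2 × 19,400 × 311 / 5.9) = 1430.112.
√((H+B)/B) = √((5.9+55.8)/55.8) = 1.0515.
Q* ≈ 1503.819.
S* = Q* · H/(H+B) = 1503.819 × 5.9/61.7 ≈ 143.801.

S* ≈ 144 boxes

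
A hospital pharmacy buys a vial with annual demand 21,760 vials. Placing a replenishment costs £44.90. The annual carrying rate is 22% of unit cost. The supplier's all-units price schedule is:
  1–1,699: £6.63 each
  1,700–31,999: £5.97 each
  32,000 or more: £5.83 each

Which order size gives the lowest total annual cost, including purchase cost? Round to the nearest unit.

Q* ≈ 1,700 vials

Holding cost per unit per year at price C is H = 0.22·C.
Evaluate total cost at each tier's feasible EOQ or, if the EOQ is below the tier, at the tier's minimum quantity.
EOQ at £6.63 = 1157.4 (feasible in tier 1): TC = 21,760×£6.63 + (21,760/1157.4)×44.9 + (1157.4/2)×0.22×£6.63 = £145,957.05.
EOQ at £5.97 = 1219.7 < 1700, so use break Q=1700: TC = 21,760×£5.97 + (21,760/1700.0)×44.9 + (1700.0/2)×0.22×£5.97 = £131,598.31.
EOQ at £5.83 = 1234.3 < 32000, so use break Q=32000: TC = 21,760×£5.83 + (21,760/32000.0)×44.9 + (32000.0/2)×0.22×£5.83 = £147,412.93.
Lowest total cost is £131,598.31 at Q = 1700.0.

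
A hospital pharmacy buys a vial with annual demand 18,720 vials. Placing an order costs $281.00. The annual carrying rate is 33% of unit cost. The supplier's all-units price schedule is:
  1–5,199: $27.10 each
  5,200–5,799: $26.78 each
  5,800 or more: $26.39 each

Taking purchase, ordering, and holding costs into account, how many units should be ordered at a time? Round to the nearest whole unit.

Q* ≈ 1,085 vials

Holding cost per unit per year at price C is H = 0.33·C.
For each price level, check whether its EOQ is feasible; otherwise the best quantity at that price is the breakpoint.
EOQ at $27.10 = 1084.6 (feasible in tier 1): TC = 18,720×$27.10 + (18,720/1084.6)×281 + (1084.6/2)×0.33×$27.10 = $517,011.80.
EOQ at $26.78 = 1091.1 < 5200, so use break Q=5200: TC = 18,720×$26.78 + (18,720/5200.0)×281 + (5200.0/2)×0.33×$26.78 = $525,310.44.
EOQ at $26.39 = 1099.1 < 5800, so use break Q=5800: TC = 18,720×$26.39 + (18,720/5800.0)×281 + (5800.0/2)×0.33×$26.39 = $520,182.98.
Lowest total cost is $517,011.80 at Q = 1084.6.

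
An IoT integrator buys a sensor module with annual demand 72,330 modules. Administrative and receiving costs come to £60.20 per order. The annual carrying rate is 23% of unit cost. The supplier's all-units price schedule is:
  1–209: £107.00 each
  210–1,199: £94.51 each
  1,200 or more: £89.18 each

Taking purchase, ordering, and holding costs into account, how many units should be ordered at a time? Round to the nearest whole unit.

Holding cost per unit per year at price C is H = 0.23·C.
Evaluate total cost at each tier's feasible EOQ or, if the EOQ is below the tier, at the tier's minimum quantity.
Tier 1 (£107.00): EOQ = 594.9 exceeds tier's upper bound 209, so this tier is dominated.
EOQ at £94.51 = 633.0 (feasible in tier 2): TC = 72,330×£94.51 + (72,330/633.0)×60.2 + (633.0/2)×0.23×£94.51 = £6,849,666.93.
EOQ at £89.18 = 651.6 < 1200, so use break Q=1200: TC = 72,330×£89.18 + (72,330/1200.0)×60.2 + (1200.0/2)×0.23×£89.18 = £6,466,324.79.
Lowest total cost is £6,466,324.79 at Q = 1200.0.

Q* ≈ 1,200 modules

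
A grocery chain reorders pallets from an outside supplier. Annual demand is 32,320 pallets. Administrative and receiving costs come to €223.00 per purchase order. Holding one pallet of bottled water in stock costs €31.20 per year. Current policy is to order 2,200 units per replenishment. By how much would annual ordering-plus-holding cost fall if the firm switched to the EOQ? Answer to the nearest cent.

Extra cost ≈ €16,389.02 per year

EOQ = √(2DS/H) = √(2 × 32,320 × 223 / 31.2) ≈ 679.71.
Cost at Q* = (D/Q*)S + (Q*/2)H = √(2DSH) ≈ €21,207.06.
Cost at Q = 2,200: (32,320/2,200)×223 + (2,200/2)×31.2 = €3,276.07 + €34,320.00 = €37,596.07.
Excess = €37,596.07 − €21,207.06 = €16,389.02.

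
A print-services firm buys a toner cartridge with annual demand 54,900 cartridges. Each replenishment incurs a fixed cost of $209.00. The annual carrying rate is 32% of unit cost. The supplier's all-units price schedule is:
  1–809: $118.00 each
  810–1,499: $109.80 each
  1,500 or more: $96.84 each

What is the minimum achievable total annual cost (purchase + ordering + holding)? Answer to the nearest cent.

Holding cost per unit per year at price C is H = 0.32·C.
Evaluate total cost at each tier's feasible EOQ or, if the EOQ is below the tier, at the tier's minimum quantity.
EOQ at $118.00 = 779.6 (feasible in tier 1): TC = 54,900×$118.00 + (54,900/779.6)×209 + (779.6/2)×0.32×$118.00 = $6,507,636.78.
EOQ at $109.80 = 808.2 < 810, so use break Q=810: TC = 54,900×$109.80 + (54,900/810.0)×209 + (810.0/2)×0.32×$109.80 = $6,056,415.64.
EOQ at $96.84 = 860.5 < 1500, so use break Q=1500: TC = 54,900×$96.84 + (54,900/1500.0)×209 + (1500.0/2)×0.32×$96.84 = $5,347,407.00.
Lowest total cost among the candidates is at Q = 1500.0.

TC* ≈ $5,347,407.00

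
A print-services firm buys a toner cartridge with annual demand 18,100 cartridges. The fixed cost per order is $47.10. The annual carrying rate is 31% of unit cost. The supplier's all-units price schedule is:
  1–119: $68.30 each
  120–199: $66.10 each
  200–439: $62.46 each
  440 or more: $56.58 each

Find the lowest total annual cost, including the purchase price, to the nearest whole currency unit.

TC* ≈ $1,029,894

Holding cost per unit per year at price C is H = 0.31·C.
Candidates are each tier's EOQ (if it falls in that tier) and each price-break quantity.
Tier 1 ($68.30): EOQ = 283.8 exceeds tier's upper bound 119, so this tier is dominated.
Tier 2 ($66.10): EOQ = 288.5 exceeds tier's upper bound 199, so this tier is dominated.
EOQ at $62.46 = 296.7 (feasible in tier 3): TC = 18,100×$62.46 + (18,100/296.7)×47.1 + (296.7/2)×0.31×$62.46 = $1,136,271.75.
EOQ at $56.58 = 311.8 < 440, so use break Q=440: TC = 18,100×$56.58 + (18,100/440.0)×47.1 + (440.0/2)×0.31×$56.58 = $1,029,894.28.
Lowest total cost among the candidates is at Q = 440.0.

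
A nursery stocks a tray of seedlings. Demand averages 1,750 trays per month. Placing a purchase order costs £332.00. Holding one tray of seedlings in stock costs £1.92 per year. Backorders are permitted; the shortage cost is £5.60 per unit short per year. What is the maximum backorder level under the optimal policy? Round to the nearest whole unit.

S* ≈ 797 trays

Annual demand D = 1,750 × 12 = 21,000.
With planned backorders, Q* = √(2DS/H) · √((H+B)/B).
√(2DS/H) = √(2 × 21,000 × 332 / 1.92) = 2694.903.
√((H+B)/B) = √((1.92+5.6)/5.6) = 1.1588.
Q* ≈ 3122.899.
S* = Q* · H/(H+B) = 3122.899 × 1.92/7.52 ≈ 797.336.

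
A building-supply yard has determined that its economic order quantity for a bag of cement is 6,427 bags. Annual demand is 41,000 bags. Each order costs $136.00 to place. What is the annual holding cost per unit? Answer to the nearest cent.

The basic EOQ model gives Q* = √(2DS/H); rearrange for the unknown.
From Q* = √(2DS/H): H = 2DS / Q*² = 2 × 41,000 × 136 / 6,427² = 0.2700.

H ≈ $0.27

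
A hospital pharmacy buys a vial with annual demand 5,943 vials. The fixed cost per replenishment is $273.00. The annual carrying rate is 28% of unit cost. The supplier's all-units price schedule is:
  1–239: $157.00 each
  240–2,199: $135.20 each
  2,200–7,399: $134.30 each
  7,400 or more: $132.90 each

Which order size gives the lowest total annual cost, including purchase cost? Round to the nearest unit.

Q* ≈ 293 vials

Holding cost per unit per year at price C is H = 0.28·C.
Candidates are each tier's EOQ (if it falls in that tier) and each price-break quantity.
Tier 1 ($157.00): EOQ = 271.7 exceeds tier's upper bound 239, so this tier is dominated.
EOQ at $135.20 = 292.8 (feasible in tier 2): TC = 5,943×$135.20 + (5,943/292.8)×273 + (292.8/2)×0.28×$135.20 = $814,576.84.
EOQ at $134.30 = 293.8 < 2200, so use break Q=2200: TC = 5,943×$134.30 + (5,943/2200.0)×273 + (2200.0/2)×0.28×$134.30 = $840,246.77.
EOQ at $132.90 = 295.3 < 7400, so use break Q=7400: TC = 5,943×$132.90 + (5,943/7400.0)×273 + (7400.0/2)×0.28×$132.90 = $927,728.35.
Lowest total cost is $814,576.84 at Q = 292.8.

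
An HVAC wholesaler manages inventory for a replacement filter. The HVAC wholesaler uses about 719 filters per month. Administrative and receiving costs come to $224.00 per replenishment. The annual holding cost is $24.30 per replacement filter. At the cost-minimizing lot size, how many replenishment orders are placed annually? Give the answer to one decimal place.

Annual demand D = 719 × 12 = 8,628.
EOQ = √(2DS/H) = √(2 × 8,628 × 224 / 24.3) ≈ 398.83.
Orders per year = D / Q* = 8,628 / 398.83 ≈ 21.633.

N ≈ 21.6 orders per year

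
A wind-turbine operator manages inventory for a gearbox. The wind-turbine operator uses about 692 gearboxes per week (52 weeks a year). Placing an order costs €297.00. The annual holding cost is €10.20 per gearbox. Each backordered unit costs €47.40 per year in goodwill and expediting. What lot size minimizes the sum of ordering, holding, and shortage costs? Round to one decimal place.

Annual demand D = 692 × 52 = 35,984.
With planned backorders, Q* = √(2DS/H) · √((H+B)/B).
√(2DS/H) = √(2 × 35,984 × 297 / 10.2) = 1447.598.
√((H+B)/B) = √((10.2+47.4)/47.4) = 1.1024.
Q* ≈ 1595.769.

Q* ≈ 1,595.8 gearboxes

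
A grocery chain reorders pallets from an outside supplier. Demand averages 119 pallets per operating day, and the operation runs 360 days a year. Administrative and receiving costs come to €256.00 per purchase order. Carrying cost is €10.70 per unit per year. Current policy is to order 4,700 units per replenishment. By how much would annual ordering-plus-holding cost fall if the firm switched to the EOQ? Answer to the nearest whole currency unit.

Extra cost ≈ €12,159 per year

Annual demand D = 119 × 360 = 42,840.
EOQ = √(2DS/H) = √(2 × 42,840 × 256 / 10.7) ≈ 1431.75.
Cost at Q* = (D/Q*)S + (Q*/2)H = √(2DSH) ≈ €15,319.75.
Cost at Q = 4,700: (42,840/4,700)×256 + (4,700/2)×10.7 = €2,333.41 + €25,145.00 = €27,478.41.
Excess = €27,478.41 − €15,319.75 = €12,158.67.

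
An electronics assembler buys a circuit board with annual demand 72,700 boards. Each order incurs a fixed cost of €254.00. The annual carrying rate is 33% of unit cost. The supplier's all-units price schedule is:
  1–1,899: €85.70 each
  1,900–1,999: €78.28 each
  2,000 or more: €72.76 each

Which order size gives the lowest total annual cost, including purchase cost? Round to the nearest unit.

Holding cost per unit per year at price C is H = 0.33·C.
Candidates are each tier's EOQ (if it falls in that tier) and each price-break quantity.
EOQ at €85.70 = 1142.8 (feasible in tier 1): TC = 72,700×€85.70 + (72,700/1142.8)×254 + (1142.8/2)×0.33×€85.70 = €6,262,708.15.
EOQ at €78.28 = 1195.7 < 1900, so use break Q=1900: TC = 72,700×€78.28 + (72,700/1900.0)×254 + (1900.0/2)×0.33×€78.28 = €5,725,215.62.
EOQ at €72.76 = 1240.2 < 2000, so use break Q=2000: TC = 72,700×€72.76 + (72,700/2000.0)×254 + (2000.0/2)×0.33×€72.76 = €5,322,895.70.
Lowest total cost is €5,322,895.70 at Q = 2000.0.

Q* ≈ 2,000 boards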